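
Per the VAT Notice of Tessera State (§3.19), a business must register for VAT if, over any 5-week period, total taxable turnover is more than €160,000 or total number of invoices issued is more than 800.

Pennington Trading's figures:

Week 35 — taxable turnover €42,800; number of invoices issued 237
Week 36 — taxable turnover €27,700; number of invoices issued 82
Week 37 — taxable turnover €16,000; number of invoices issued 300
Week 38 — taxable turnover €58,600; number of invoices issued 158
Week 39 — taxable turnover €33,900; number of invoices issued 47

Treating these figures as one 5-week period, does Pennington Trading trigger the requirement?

Total taxable turnover: €42,800 + €27,700 + €16,000 + €58,600 + €33,900 = €179,000 (> €160,000).
Total number of invoices issued: 237 + 82 + 300 + 158 + 47 = 824 (> 800).
The test is 'or': at least one threshold is exceeded.

Yes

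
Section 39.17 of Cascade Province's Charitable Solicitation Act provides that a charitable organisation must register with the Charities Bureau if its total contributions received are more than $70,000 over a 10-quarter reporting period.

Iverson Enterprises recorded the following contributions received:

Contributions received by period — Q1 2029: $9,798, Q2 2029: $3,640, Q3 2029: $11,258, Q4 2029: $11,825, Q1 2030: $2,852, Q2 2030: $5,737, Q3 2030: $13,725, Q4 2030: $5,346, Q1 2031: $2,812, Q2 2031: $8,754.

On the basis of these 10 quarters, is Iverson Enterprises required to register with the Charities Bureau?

Total contributions received: $9,798 + $3,640 + $11,258 + $11,825 + $2,852 + $5,737 + $13,725 + $5,346 + $2,812 + $8,754 = $75,747.
$75,747 > $70,000, so the threshold is exceeded.

Yes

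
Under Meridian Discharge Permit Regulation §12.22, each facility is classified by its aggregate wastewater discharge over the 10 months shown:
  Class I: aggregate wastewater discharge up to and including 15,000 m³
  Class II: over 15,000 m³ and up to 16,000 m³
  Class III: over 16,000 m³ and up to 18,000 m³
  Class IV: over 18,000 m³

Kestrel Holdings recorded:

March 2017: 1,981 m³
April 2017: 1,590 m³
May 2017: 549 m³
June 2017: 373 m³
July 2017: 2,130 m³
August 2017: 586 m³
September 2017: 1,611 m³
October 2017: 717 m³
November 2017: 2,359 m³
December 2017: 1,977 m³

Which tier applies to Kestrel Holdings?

Class I

Aggregate wastewater discharge: 1,981 m³ + 1,590 m³ + 549 m³ + 373 m³ + 2,130 m³ + 586 m³ + 1,611 m³ + 717 m³ + 2,359 m³ + 1,977 m³ = 13,873 m³.
13,873 m³ ≤ 15,000 m³, so Class I applies.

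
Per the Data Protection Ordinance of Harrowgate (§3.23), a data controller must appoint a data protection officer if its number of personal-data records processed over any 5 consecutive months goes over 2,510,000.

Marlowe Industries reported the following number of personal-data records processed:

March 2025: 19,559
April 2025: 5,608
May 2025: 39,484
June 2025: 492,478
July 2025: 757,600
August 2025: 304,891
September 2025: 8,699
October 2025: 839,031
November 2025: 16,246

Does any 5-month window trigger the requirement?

March 2025–July 2025: 19,559 + 5,608 + 39,484 + 492,478 + 757,600 = 1,314,729 (under)
April 2025–August 2025: 5,608 + 39,484 + 492,478 + 757,600 + 304,891 = 1,600,061 (under)
May 2025–September 2025: 39,484 + 492,478 + 757,600 + 304,891 + 8,699 = 1,603,152 (under)
June 2025–October 2025: 492,478 + 757,600 + 304,891 + 8,699 + 839,031 = 2,402,699 (under)
July 2025–November 2025: 757,600 + 304,891 + 8,699 + 839,031 + 16,246 = 1,926,467 (under)
No window exceeds 2,510,000.

No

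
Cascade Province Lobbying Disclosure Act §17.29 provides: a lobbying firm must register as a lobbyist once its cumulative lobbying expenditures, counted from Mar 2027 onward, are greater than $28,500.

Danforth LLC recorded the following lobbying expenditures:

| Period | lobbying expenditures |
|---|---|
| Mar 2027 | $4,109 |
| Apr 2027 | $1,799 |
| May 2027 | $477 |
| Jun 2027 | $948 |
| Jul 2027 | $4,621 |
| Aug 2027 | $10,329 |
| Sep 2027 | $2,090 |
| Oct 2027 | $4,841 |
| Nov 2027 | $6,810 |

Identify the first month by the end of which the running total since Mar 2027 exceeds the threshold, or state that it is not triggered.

Oct 2027

Through Mar 2027: $4,109
Through Apr 2027: $5,908
Through May 2027: $6,385
Through Jun 2027: $7,333
Through Jul 2027: $11,954
Through Aug 2027: $22,283
Through Sep 2027: $24,373
Through Oct 2027: $29,214 ← exceeds threshold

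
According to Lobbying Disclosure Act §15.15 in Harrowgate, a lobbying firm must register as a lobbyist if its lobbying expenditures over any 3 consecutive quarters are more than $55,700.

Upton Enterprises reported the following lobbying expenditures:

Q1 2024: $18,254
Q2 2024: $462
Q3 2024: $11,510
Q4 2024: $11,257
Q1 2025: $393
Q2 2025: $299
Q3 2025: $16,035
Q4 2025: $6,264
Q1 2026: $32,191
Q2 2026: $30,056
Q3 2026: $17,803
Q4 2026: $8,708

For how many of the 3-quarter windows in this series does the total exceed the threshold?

3

Q1 2024–Q3 2024: $18,254 + $462 + $11,510 = $30,226 (under)
Q2 2024–Q4 2024: $462 + $11,510 + $11,257 = $23,229 (under)
Q3 2024–Q1 2025: $11,510 + $11,257 + $393 = $23,160 (under)
Q4 2024–Q2 2025: $11,257 + $393 + $299 = $11,949 (under)
Q1 2025–Q3 2025: $393 + $299 + $16,035 = $16,727 (under)
Q2 2025–Q4 2025: $299 + $16,035 + $6,264 = $22,598 (under)
Q3 2025–Q1 2026: $16,035 + $6,264 + $32,191 = $54,490 (under)
Q4 2025–Q2 2026: $6,264 + $32,191 + $30,056 = $68,511 (over)
Q1 2026–Q3 2026: $32,191 + $30,056 + $17,803 = $80,050 (over)
Q2 2026–Q4 2026: $30,056 + $17,803 + $8,708 = $56,567 (over)
3 windows exceed the threshold.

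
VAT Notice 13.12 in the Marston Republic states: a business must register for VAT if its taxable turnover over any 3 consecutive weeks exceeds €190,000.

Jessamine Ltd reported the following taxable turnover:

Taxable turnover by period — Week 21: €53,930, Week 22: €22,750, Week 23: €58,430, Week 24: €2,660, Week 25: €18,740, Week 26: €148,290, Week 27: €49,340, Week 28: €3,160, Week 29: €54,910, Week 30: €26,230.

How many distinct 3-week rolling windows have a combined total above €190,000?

Week 21–Week 23: €53,930 + €22,750 + €58,430 = €135,110 (under)
Week 22–Week 24: €22,750 + €58,430 + €2,660 = €83,840 (under)
Week 23–Week 25: €58,430 + €2,660 + €18,740 = €79,830 (under)
Week 24–Week 26: €2,660 + €18,740 + €148,290 = €169,690 (under)
Week 25–Week 27: €18,740 + €148,290 + €49,340 = €216,370 (over)
Week 26–Week 28: €148,290 + €49,340 + €3,160 = €200,790 (over)
Week 27–Week 29: €49,340 + €3,160 + €54,910 = €107,410 (under)
Week 28–Week 30: €3,160 + €54,910 + €26,230 = €84,300 (under)
2 windows exceed the threshold.

2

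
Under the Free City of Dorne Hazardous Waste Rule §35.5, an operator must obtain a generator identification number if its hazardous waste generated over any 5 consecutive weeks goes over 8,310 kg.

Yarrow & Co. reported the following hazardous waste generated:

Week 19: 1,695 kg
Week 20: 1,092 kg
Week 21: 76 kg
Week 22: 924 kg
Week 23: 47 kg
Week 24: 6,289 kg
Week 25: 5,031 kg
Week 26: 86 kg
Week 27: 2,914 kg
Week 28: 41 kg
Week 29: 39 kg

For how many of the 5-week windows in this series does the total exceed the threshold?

5

Week 19–Week 23: 1,695 kg + 1,092 kg + 76 kg + 924 kg + 47 kg = 3,834 kg (under)
Week 20–Week 24: 1,092 kg + 76 kg + 924 kg + 47 kg + 6,289 kg = 8,428 kg (over)
Week 21–Week 25: 76 kg + 924 kg + 47 kg + 6,289 kg + 5,031 kg = 12,367 kg (over)
Week 22–Week 26: 924 kg + 47 kg + 6,289 kg + 5,031 kg + 86 kg = 12,377 kg (over)
Week 23–Week 27: 47 kg + 6,289 kg + 5,031 kg + 86 kg + 2,914 kg = 14,367 kg (over)
Week 24–Week 28: 6,289 kg + 5,031 kg + 86 kg + 2,914 kg + 41 kg = 14,361 kg (over)
Week 25–Week 29: 5,031 kg + 86 kg + 2,914 kg + 41 kg + 39 kg = 8,111 kg (under)
5 windows exceed the threshold.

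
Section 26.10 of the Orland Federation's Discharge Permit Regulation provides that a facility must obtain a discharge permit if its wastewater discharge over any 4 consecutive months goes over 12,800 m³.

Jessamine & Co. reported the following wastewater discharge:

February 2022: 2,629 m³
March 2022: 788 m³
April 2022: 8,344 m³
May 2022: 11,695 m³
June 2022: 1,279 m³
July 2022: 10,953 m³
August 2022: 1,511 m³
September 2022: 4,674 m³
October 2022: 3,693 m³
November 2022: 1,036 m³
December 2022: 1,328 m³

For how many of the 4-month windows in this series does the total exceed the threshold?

February 2022–May 2022: 2,629 m³ + 788 m³ + 8,344 m³ + 11,695 m³ = 23,456 m³ (over)
March 2022–June 2022: 788 m³ + 8,344 m³ + 11,695 m³ + 1,279 m³ = 22,106 m³ (over)
April 2022–July 2022: 8,344 m³ + 11,695 m³ + 1,279 m³ + 10,953 m³ = 32,271 m³ (over)
May 2022–August 2022: 11,695 m³ + 1,279 m³ + 10,953 m³ + 1,511 m³ = 25,438 m³ (over)
June 2022–September 2022: 1,279 m³ + 10,953 m³ + 1,511 m³ + 4,674 m³ = 18,417 m³ (over)
July 2022–October 2022: 10,953 m³ + 1,511 m³ + 4,674 m³ + 3,693 m³ = 20,831 m³ (over)
August 2022–November 2022: 1,511 m³ + 4,674 m³ + 3,693 m³ + 1,036 m³ = 10,914 m³ (under)
September 2022–December 2022: 4,674 m³ + 3,693 m³ + 1,036 m³ + 1,328 m³ = 10,731 m³ (under)
6 windows exceed the threshold.

6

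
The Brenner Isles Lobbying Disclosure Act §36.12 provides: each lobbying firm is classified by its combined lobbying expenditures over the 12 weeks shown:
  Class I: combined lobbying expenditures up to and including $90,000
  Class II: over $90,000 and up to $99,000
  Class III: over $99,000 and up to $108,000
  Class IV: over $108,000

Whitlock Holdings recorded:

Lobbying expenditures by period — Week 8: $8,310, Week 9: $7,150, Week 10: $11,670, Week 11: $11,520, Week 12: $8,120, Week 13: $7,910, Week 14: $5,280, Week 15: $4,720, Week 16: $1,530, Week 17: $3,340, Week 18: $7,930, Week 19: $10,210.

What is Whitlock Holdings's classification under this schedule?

Combined lobbying expenditures: $8,310 + $7,150 + $11,670 + $11,520 + $8,120 + $7,910 + $5,280 + $4,720 + $1,530 + $3,340 + $7,930 + $10,210 = $87,690.
$87,690 ≤ $90,000, so Class I applies.

Class I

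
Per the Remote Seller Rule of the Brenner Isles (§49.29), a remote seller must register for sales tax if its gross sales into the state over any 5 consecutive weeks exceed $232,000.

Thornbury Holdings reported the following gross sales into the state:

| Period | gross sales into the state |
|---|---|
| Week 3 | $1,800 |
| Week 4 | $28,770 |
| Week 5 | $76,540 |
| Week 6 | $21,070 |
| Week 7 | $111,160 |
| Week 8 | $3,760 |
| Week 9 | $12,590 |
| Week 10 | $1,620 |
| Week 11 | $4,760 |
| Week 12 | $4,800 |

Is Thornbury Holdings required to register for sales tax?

Week 3–Week 7: $1,800 + $28,770 + $76,540 + $21,070 + $111,160 = $239,340 (over)
Week 4–Week 8: $28,770 + $76,540 + $21,070 + $111,160 + $3,760 = $241,300 (over)
Week 5–Week 9: $76,540 + $21,070 + $111,160 + $3,760 + $12,590 = $225,120 (under)
Week 6–Week 10: $21,070 + $111,160 + $3,760 + $12,590 + $1,620 = $150,200 (under)
Week 7–Week 11: $111,160 + $3,760 + $12,590 + $1,620 + $4,760 = $133,890 (under)
Week 8–Week 12: $3,760 + $12,590 + $1,620 + $4,760 + $4,800 = $27,530 (under)
At least one window exceeds $232,000.

Yes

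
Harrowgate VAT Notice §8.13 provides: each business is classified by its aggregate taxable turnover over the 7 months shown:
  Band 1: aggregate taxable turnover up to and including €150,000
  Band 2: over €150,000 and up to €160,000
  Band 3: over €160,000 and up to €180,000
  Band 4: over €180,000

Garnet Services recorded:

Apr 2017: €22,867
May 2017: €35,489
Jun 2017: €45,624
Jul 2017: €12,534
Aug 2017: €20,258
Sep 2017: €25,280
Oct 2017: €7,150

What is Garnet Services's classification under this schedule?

Band 3

Aggregate taxable turnover: €22,867 + €35,489 + €45,624 + €12,534 + €20,258 + €25,280 + €7,150 = €169,202.
€160,000 < €169,202 ≤ €180,000, so Band 3 applies.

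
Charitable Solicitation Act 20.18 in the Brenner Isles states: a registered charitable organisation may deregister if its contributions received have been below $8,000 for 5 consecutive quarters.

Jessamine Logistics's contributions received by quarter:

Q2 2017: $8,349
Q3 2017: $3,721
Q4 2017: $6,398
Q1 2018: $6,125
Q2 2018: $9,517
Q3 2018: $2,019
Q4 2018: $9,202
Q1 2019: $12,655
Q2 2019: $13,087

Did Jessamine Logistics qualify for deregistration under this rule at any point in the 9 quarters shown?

Quarters below $8,000: Q3 2017, Q4 2017, Q1 2018, Q3 2018.
Longest run of consecutive quarters below the threshold: 3.
3 < 5, so Jessamine Logistics never became eligible.

No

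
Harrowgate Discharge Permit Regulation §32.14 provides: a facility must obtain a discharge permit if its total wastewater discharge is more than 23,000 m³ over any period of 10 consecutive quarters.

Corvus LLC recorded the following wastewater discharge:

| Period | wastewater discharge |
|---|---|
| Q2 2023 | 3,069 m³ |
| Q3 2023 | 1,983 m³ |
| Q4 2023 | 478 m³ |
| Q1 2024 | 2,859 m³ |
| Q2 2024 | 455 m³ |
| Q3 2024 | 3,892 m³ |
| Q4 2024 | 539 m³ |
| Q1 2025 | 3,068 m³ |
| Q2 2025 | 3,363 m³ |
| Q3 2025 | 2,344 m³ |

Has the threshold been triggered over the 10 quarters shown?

Total wastewater discharge: 3,069 m³ + 1,983 m³ + 478 m³ + 2,859 m³ + 455 m³ + 3,892 m³ + 539 m³ + 3,068 m³ + 3,363 m³ + 2,344 m³ = 22,050 m³.
22,050 m³ ≤ 23,000 m³, so the threshold is not exceeded.

No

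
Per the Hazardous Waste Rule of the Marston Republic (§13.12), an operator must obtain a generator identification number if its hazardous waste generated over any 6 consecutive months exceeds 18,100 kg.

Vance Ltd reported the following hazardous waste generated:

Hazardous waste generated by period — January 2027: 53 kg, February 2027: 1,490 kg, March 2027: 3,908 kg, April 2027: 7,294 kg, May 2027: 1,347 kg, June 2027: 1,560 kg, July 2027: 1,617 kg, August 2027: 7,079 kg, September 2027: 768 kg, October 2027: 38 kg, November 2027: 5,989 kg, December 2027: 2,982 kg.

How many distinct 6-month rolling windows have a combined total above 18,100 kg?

January 2027–June 2027: 53 kg + 1,490 kg + 3,908 kg + 7,294 kg + 1,347 kg + 1,560 kg = 15,652 kg (under)
February 2027–July 2027: 1,490 kg + 3,908 kg + 7,294 kg + 1,347 kg + 1,560 kg + 1,617 kg = 17,216 kg (under)
March 2027–August 2027: 3,908 kg + 7,294 kg + 1,347 kg + 1,560 kg + 1,617 kg + 7,079 kg = 22,805 kg (over)
April 2027–September 2027: 7,294 kg + 1,347 kg + 1,560 kg + 1,617 kg + 7,079 kg + 768 kg = 19,665 kg (over)
May 2027–October 2027: 1,347 kg + 1,560 kg + 1,617 kg + 7,079 kg + 768 kg + 38 kg = 12,409 kg (under)
June 2027–November 2027: 1,560 kg + 1,617 kg + 7,079 kg + 768 kg + 38 kg + 5,989 kg = 17,051 kg (under)
July 2027–December 2027: 1,617 kg + 7,079 kg + 768 kg + 38 kg + 5,989 kg + 2,982 kg = 18,473 kg (over)
3 windows exceed the threshold.

3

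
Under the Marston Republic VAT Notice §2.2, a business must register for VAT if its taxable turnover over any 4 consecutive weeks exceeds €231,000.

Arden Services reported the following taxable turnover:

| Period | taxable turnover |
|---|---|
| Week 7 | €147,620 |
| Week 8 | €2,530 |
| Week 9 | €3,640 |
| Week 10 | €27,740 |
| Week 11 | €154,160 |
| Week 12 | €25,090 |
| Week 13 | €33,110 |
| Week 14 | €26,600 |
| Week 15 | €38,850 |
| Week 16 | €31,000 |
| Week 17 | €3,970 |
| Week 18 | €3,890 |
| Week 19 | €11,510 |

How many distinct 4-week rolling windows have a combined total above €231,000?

2

Week 7–Week 10: €147,620 + €2,530 + €3,640 + €27,740 = €181,530 (under)
Week 8–Week 11: €2,530 + €3,640 + €27,740 + €154,160 = €188,070 (under)
Week 9–Week 12: €3,640 + €27,740 + €154,160 + €25,090 = €210,630 (under)
Week 10–Week 13: €27,740 + €154,160 + €25,090 + €33,110 = €240,100 (over)
Week 11–Week 14: €154,160 + €25,090 + €33,110 + €26,600 = €238,960 (over)
Week 12–Week 15: €25,090 + €33,110 + €26,600 + €38,850 = €123,650 (under)
Week 13–Week 16: €33,110 + €26,600 + €38,850 + €31,000 = €129,560 (under)
Week 14–Week 17: €26,600 + €38,850 + €31,000 + €3,970 = €100,420 (under)
Week 15–Week 18: €38,850 + €31,000 + €3,970 + €3,890 = €77,710 (under)
Week 16–Week 19: €31,000 + €3,970 + €3,890 + €11,510 = €50,370 (under)
2 windows exceed the threshold.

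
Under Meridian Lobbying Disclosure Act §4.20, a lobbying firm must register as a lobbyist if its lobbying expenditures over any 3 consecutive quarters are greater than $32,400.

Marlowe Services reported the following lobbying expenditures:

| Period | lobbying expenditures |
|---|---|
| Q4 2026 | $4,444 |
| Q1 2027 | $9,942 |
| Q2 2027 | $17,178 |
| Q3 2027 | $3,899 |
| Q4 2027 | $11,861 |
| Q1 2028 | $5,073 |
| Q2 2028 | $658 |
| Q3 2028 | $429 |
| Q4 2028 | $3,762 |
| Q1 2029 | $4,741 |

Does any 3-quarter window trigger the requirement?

Q4 2026–Q2 2027: $4,444 + $9,942 + $17,178 = $31,564 (under)
Q1 2027–Q3 2027: $9,942 + $17,178 + $3,899 = $31,019 (under)
Q2 2027–Q4 2027: $17,178 + $3,899 + $11,861 = $32,938 (over)
Q3 2027–Q1 2028: $3,899 + $11,861 + $5,073 = $20,833 (under)
Q4 2027–Q2 2028: $11,861 + $5,073 + $658 = $17,592 (under)
Q1 2028–Q3 2028: $5,073 + $658 + $429 = $6,160 (under)
Q2 2028–Q4 2028: $658 + $429 + $3,762 = $4,849 (under)
Q3 2028–Q1 2029: $429 + $3,762 + $4,741 = $8,932 (under)
At least one window exceeds $32,400.

Yes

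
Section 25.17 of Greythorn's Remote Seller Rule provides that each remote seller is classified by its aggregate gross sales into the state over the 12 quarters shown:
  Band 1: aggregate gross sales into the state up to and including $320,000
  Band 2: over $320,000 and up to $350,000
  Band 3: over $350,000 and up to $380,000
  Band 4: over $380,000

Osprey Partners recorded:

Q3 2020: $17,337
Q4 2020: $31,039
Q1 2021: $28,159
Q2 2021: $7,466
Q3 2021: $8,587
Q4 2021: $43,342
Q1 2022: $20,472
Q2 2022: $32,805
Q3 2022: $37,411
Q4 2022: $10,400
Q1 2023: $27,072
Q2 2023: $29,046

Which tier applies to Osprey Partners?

Band 1

Aggregate gross sales into the state: $17,337 + $31,039 + $28,159 + $7,466 + $8,587 + $43,342 + $20,472 + $32,805 + $37,411 + $10,400 + $27,072 + $29,046 = $293,136.
$293,136 ≤ $320,000, so Band 1 applies.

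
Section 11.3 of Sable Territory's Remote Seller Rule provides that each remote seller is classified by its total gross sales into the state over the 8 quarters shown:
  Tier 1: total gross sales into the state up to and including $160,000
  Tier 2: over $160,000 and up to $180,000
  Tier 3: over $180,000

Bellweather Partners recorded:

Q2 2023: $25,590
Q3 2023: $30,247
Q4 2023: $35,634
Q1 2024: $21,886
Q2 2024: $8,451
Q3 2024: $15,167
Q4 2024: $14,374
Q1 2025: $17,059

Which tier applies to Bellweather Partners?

Total gross sales into the state: $25,590 + $30,247 + $35,634 + $21,886 + $8,451 + $15,167 + $14,374 + $17,059 = $168,408.
$160,000 < $168,408 ≤ $180,000, so Tier 2 applies.

Tier 2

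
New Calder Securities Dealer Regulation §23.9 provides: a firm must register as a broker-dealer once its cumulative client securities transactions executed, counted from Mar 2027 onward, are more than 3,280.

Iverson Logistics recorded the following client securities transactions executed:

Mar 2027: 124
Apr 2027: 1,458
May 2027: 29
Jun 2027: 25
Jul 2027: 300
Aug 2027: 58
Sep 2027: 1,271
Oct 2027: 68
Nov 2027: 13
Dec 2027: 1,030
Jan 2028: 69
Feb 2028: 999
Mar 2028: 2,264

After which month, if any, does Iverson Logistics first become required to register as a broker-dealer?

Oct 2027

Through Mar 2027: 124
Through Apr 2027: 1,582
Through May 2027: 1,611
Through Jun 2027: 1,636
Through Jul 2027: 1,936
Through Aug 2027: 1,994
Through Sep 2027: 3,265
Through Oct 2027: 3,333 ← exceeds threshold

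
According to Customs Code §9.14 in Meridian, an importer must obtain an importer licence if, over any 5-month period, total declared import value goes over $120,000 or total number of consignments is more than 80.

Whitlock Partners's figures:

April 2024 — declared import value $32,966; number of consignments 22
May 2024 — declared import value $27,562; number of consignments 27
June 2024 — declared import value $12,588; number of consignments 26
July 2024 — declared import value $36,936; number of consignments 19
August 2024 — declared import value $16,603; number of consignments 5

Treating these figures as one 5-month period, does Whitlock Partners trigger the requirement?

Total declared import value: $32,966 + $27,562 + $12,588 + $36,936 + $16,603 = $126,655 (> $120,000).
Total number of consignments: 22 + 27 + 26 + 19 + 5 = 99 (> 80).
The test is 'or': at least one threshold is exceeded.

Yes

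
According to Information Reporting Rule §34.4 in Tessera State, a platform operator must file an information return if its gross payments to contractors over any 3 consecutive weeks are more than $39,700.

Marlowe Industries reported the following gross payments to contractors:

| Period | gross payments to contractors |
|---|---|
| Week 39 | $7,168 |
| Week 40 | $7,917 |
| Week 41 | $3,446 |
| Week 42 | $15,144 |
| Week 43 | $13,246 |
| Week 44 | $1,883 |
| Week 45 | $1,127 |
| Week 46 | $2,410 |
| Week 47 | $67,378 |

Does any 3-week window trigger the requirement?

Week 39–Week 41: $7,168 + $7,917 + $3,446 = $18,531 (under)
Week 40–Week 42: $7,917 + $3,446 + $15,144 = $26,507 (under)
Week 41–Week 43: $3,446 + $15,144 + $13,246 = $31,836 (under)
Week 42–Week 44: $15,144 + $13,246 + $1,883 = $30,273 (under)
Week 43–Week 45: $13,246 + $1,883 + $1,127 = $16,256 (under)
Week 44–Week 46: $1,883 + $1,127 + $2,410 = $5,420 (under)
Week 45–Week 47: $1,127 + $2,410 + $67,378 = $70,915 (over)
At least one window exceeds $39,700.

Yes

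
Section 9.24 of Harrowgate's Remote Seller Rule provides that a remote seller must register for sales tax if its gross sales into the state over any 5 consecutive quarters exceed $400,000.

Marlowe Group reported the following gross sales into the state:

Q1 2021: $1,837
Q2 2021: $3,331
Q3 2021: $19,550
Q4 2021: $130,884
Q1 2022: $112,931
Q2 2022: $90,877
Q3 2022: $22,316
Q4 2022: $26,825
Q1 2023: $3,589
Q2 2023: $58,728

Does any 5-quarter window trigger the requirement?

No

Q1 2021–Q1 2022: $1,837 + $3,331 + $19,550 + $130,884 + $112,931 = $268,533 (under)
Q2 2021–Q2 2022: $3,331 + $19,550 + $130,884 + $112,931 + $90,877 = $357,573 (under)
Q3 2021–Q3 2022: $19,550 + $130,884 + $112,931 + $90,877 + $22,316 = $376,558 (under)
Q4 2021–Q4 2022: $130,884 + $112,931 + $90,877 + $22,316 + $26,825 = $383,833 (under)
Q1 2022–Q1 2023: $112,931 + $90,877 + $22,316 + $26,825 + $3,589 = $256,538 (under)
Q2 2022–Q2 2023: $90,877 + $22,316 + $26,825 + $3,589 + $58,728 = $202,335 (under)
No window exceeds $400,000.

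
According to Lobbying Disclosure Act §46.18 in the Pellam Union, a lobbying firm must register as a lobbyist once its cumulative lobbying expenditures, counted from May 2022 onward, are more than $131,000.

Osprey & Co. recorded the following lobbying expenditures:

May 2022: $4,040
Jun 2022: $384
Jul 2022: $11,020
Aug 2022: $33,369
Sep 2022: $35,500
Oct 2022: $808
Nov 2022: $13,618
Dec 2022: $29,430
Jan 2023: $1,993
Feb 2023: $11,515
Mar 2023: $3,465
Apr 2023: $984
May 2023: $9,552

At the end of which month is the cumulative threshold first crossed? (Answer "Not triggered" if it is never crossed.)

Through May 2022: $4,040
Through Jun 2022: $4,424
Through Jul 2022: $15,444
Through Aug 2022: $48,813
Through Sep 2022: $84,313
Through Oct 2022: $85,121
Through Nov 2022: $98,739
Through Dec 2022: $128,169
Through Jan 2023: $130,162
Through Feb 2023: $141,677 ← exceeds threshold

Feb 2023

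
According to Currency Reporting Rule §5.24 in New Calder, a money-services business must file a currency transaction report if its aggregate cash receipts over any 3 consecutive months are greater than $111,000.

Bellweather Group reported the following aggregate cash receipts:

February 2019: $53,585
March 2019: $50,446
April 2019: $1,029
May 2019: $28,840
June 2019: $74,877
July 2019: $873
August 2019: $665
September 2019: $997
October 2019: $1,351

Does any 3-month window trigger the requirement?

No

February 2019–April 2019: $53,585 + $50,446 + $1,029 = $105,060 (under)
March 2019–May 2019: $50,446 + $1,029 + $28,840 = $80,315 (under)
April 2019–June 2019: $1,029 + $28,840 + $74,877 = $104,746 (under)
May 2019–July 2019: $28,840 + $74,877 + $873 = $104,590 (under)
June 2019–August 2019: $74,877 + $873 + $665 = $76,415 (under)
July 2019–September 2019: $873 + $665 + $997 = $2,535 (under)
August 2019–October 2019: $665 + $997 + $1,351 = $3,013 (under)
No window exceeds $111,000.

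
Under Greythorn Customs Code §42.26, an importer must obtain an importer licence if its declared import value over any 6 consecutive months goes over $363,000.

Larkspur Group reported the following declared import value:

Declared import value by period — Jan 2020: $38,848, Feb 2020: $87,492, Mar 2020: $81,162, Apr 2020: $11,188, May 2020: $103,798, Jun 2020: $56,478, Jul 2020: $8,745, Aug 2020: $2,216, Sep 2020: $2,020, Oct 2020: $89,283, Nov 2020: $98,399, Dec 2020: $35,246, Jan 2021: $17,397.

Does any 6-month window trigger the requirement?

Jan 2020–Jun 2020: $38,848 + $87,492 + $81,162 + $11,188 + $103,798 + $56,478 = $378,966 (over)
Feb 2020–Jul 2020: $87,492 + $81,162 + $11,188 + $103,798 + $56,478 + $8,745 = $348,863 (under)
Mar 2020–Aug 2020: $81,162 + $11,188 + $103,798 + $56,478 + $8,745 + $2,216 = $263,587 (under)
Apr 2020–Sep 2020: $11,188 + $103,798 + $56,478 + $8,745 + $2,216 + $2,020 = $184,445 (under)
May 2020–Oct 2020: $103,798 + $56,478 + $8,745 + $2,216 + $2,020 + $89,283 = $262,540 (under)
Jun 2020–Nov 2020: $56,478 + $8,745 + $2,216 + $2,020 + $89,283 + $98,399 = $257,141 (under)
Jul 2020–Dec 2020: $8,745 + $2,216 + $2,020 + $89,283 + $98,399 + $35,246 = $235,909 (under)
Aug 2020–Jan 2021: $2,216 + $2,020 + $89,283 + $98,399 + $35,246 + $17,397 = $244,561 (under)
At least one window exceeds $363,000.

Yes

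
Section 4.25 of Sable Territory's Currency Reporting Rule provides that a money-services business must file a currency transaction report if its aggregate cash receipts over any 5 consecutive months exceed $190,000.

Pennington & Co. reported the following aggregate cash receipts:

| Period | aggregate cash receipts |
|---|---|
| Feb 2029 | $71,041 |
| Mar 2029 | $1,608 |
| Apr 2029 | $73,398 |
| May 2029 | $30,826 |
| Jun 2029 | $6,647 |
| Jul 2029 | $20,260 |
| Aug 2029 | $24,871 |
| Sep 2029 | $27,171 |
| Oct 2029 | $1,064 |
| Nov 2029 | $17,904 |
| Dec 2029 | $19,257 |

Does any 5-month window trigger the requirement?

Feb 2029–Jun 2029: $71,041 + $1,608 + $73,398 + $30,826 + $6,647 = $183,520 (under)
Mar 2029–Jul 2029: $1,608 + $73,398 + $30,826 + $6,647 + $20,260 = $132,739 (under)
Apr 2029–Aug 2029: $73,398 + $30,826 + $6,647 + $20,260 + $24,871 = $156,002 (under)
May 2029–Sep 2029: $30,826 + $6,647 + $20,260 + $24,871 + $27,171 = $109,775 (under)
Jun 2029–Oct 2029: $6,647 + $20,260 + $24,871 + $27,171 + $1,064 = $80,013 (under)
Jul 2029–Nov 2029: $20,260 + $24,871 + $27,171 + $1,064 + $17,904 = $91,270 (under)
Aug 2029–Dec 2029: $24,871 + $27,171 + $1,064 + $17,904 + $19,257 = $90,267 (under)
No window exceeds $190,000.

No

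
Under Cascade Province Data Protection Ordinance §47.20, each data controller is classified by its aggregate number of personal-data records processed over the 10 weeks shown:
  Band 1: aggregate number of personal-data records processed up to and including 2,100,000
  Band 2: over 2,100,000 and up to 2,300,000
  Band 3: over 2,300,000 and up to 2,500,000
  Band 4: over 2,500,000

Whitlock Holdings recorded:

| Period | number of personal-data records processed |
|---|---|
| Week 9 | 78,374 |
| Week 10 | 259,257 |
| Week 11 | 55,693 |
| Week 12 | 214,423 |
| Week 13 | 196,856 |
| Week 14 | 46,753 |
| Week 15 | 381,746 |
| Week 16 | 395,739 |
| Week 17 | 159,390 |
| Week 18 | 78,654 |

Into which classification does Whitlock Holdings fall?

Aggregate number of personal-data records processed: 78,374 + 259,257 + 55,693 + 214,423 + 196,856 + 46,753 + 381,746 + 395,739 + 159,390 + 78,654 = 1,866,885.
1,866,885 ≤ 2,100,000, so Band 1 applies.

Band 1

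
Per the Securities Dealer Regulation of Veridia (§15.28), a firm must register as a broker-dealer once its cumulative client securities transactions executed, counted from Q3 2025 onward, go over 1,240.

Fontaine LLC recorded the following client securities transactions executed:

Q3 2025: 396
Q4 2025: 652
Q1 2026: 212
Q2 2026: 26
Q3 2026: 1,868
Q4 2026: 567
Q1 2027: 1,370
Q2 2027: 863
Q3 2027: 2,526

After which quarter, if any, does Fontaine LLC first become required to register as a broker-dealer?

Q1 2026

Through Q3 2025: 396
Through Q4 2025: 1,048
Through Q1 2026: 1,260 ← exceeds threshold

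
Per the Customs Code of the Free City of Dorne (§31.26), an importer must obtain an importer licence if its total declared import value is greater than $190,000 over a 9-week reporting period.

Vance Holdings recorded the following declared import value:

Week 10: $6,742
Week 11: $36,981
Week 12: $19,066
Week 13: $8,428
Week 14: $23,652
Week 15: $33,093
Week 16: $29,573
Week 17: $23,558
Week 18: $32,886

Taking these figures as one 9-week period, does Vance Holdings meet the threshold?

Total declared import value: $6,742 + $36,981 + $19,066 + $8,428 + $23,652 + $33,093 + $29,573 + $23,558 + $32,886 = $213,979.
$213,979 > $190,000, so the threshold is exceeded.

Yes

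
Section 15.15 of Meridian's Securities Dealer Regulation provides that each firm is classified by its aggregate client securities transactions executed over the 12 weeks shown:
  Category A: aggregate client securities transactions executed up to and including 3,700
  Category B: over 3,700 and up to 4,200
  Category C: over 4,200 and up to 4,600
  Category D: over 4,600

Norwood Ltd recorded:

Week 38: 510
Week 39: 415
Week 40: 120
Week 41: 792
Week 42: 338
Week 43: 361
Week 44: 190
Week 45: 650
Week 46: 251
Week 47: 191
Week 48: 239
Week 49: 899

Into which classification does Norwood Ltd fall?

Category D

Aggregate client securities transactions executed: 510 + 415 + 120 + 792 + 338 + 361 + 190 + 650 + 251 + 191 + 239 + 899 = 4,956.
4,956 > 4,600, so Category D applies.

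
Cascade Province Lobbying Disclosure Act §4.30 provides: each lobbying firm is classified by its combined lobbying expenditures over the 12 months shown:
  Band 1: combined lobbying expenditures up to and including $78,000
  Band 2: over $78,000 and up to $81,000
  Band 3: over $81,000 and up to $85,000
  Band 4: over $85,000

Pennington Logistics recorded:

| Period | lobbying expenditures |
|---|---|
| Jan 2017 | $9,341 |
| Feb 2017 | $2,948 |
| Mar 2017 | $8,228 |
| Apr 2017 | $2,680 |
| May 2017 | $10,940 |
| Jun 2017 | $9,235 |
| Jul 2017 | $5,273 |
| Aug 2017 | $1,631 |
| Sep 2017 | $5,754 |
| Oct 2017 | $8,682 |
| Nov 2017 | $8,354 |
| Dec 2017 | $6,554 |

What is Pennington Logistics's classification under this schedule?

Band 2

Combined lobbying expenditures: $9,341 + $2,948 + $8,228 + $2,680 + $10,940 + $9,235 + $5,273 + $1,631 + $5,754 + $8,682 + $8,354 + $6,554 = $79,620.
$78,000 < $79,620 ≤ $81,000, so Band 2 applies.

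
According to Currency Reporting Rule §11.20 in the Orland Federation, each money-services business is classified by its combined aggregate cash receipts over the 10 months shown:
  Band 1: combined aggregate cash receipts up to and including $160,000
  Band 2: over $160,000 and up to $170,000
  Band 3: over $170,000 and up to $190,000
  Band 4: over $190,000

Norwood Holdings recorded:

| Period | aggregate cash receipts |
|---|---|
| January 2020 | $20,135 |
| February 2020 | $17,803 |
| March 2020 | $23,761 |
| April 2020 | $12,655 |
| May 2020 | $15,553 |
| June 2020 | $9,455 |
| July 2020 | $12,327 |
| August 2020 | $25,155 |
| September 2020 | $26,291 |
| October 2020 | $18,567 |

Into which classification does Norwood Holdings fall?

Combined aggregate cash receipts: $20,135 + $17,803 + $23,761 + $12,655 + $15,553 + $9,455 + $12,327 + $25,155 + $26,291 + $18,567 = $181,702.
$170,000 < $181,702 ≤ $190,000, so Band 3 applies.

Band 3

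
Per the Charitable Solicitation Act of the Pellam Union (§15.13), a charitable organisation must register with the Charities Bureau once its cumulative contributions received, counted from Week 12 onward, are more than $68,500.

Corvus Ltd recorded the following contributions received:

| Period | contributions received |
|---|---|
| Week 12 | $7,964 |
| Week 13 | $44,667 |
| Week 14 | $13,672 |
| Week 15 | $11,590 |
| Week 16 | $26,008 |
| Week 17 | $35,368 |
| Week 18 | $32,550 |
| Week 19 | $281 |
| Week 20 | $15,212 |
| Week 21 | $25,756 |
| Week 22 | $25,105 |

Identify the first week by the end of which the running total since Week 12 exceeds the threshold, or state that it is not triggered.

Week 15

Through Week 12: $7,964
Through Week 13: $52,631
Through Week 14: $66,303
Through Week 15: $77,893 ← exceeds threshold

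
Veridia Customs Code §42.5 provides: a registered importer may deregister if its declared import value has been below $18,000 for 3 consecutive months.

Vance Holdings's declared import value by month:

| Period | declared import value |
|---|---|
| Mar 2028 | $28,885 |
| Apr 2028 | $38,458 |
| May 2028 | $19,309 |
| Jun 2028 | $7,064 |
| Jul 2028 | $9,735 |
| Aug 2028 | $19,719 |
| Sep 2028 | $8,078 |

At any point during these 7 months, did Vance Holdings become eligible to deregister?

Months below $18,000: Jun 2028, Jul 2028, Sep 2028.
Longest run of consecutive months below the threshold: 2.
2 < 3, so Vance Holdings never became eligible.

No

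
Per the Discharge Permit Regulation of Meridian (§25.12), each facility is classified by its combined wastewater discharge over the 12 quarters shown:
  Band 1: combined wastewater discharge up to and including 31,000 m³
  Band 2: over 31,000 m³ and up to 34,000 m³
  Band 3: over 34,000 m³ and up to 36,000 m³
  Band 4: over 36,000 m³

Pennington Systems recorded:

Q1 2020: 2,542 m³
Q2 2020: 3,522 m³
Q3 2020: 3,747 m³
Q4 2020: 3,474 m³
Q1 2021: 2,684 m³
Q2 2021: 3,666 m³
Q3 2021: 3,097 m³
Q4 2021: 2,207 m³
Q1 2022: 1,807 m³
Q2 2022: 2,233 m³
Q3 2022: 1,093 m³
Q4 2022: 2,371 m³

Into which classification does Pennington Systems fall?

Band 2

Combined wastewater discharge: 2,542 m³ + 3,522 m³ + 3,747 m³ + 3,474 m³ + 2,684 m³ + 3,666 m³ + 3,097 m³ + 2,207 m³ + 1,807 m³ + 2,233 m³ + 1,093 m³ + 2,371 m³ = 32,443 m³.
31,000 m³ < 32,443 m³ ≤ 34,000 m³, so Band 2 applies.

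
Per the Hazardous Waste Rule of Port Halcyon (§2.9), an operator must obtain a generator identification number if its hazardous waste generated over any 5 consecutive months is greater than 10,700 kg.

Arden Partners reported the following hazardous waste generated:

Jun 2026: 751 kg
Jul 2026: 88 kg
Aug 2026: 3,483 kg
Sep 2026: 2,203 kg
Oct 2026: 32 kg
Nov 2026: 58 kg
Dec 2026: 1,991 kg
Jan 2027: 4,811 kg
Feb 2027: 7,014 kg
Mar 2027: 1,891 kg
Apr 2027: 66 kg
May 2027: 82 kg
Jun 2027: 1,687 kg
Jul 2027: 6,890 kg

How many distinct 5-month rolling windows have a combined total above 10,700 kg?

5

Jun 2026–Oct 2026: 751 kg + 88 kg + 3,483 kg + 2,203 kg + 32 kg = 6,557 kg (under)
Jul 2026–Nov 2026: 88 kg + 3,483 kg + 2,203 kg + 32 kg + 58 kg = 5,864 kg (under)
Aug 2026–Dec 2026: 3,483 kg + 2,203 kg + 32 kg + 58 kg + 1,991 kg = 7,767 kg (under)
Sep 2026–Jan 2027: 2,203 kg + 32 kg + 58 kg + 1,991 kg + 4,811 kg = 9,095 kg (under)
Oct 2026–Feb 2027: 32 kg + 58 kg + 1,991 kg + 4,811 kg + 7,014 kg = 13,906 kg (over)
Nov 2026–Mar 2027: 58 kg + 1,991 kg + 4,811 kg + 7,014 kg + 1,891 kg = 15,765 kg (over)
Dec 2026–Apr 2027: 1,991 kg + 4,811 kg + 7,014 kg + 1,891 kg + 66 kg = 15,773 kg (over)
Jan 2027–May 2027: 4,811 kg + 7,014 kg + 1,891 kg + 66 kg + 82 kg = 13,864 kg (over)
Feb 2027–Jun 2027: 7,014 kg + 1,891 kg + 66 kg + 82 kg + 1,687 kg = 10,740 kg (over)
Mar 2027–Jul 2027: 1,891 kg + 66 kg + 82 kg + 1,687 kg + 6,890 kg = 10,616 kg (under)
5 windows exceed the threshold.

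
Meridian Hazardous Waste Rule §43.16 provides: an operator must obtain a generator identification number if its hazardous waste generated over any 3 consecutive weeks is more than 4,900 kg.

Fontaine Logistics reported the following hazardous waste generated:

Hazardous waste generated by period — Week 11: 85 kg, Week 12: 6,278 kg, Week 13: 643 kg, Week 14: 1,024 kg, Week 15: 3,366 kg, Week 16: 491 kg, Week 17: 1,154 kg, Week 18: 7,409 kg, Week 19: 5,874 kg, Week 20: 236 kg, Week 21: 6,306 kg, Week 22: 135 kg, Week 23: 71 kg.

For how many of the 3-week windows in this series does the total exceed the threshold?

10

Week 11–Week 13: 85 kg + 6,278 kg + 643 kg = 7,006 kg (over)
Week 12–Week 14: 6,278 kg + 643 kg + 1,024 kg = 7,945 kg (over)
Week 13–Week 15: 643 kg + 1,024 kg + 3,366 kg = 5,033 kg (over)
Week 14–Week 16: 1,024 kg + 3,366 kg + 491 kg = 4,881 kg (under)
Week 15–Week 17: 3,366 kg + 491 kg + 1,154 kg = 5,011 kg (over)
Week 16–Week 18: 491 kg + 1,154 kg + 7,409 kg = 9,054 kg (over)
Week 17–Week 19: 1,154 kg + 7,409 kg + 5,874 kg = 14,437 kg (over)
Week 18–Week 20: 7,409 kg + 5,874 kg + 236 kg = 13,519 kg (over)
Week 19–Week 21: 5,874 kg + 236 kg + 6,306 kg = 12,416 kg (over)
Week 20–Week 22: 236 kg + 6,306 kg + 135 kg = 6,677 kg (over)
Week 21–Week 23: 6,306 kg + 135 kg + 71 kg = 6,512 kg (over)
10 windows exceed the threshold.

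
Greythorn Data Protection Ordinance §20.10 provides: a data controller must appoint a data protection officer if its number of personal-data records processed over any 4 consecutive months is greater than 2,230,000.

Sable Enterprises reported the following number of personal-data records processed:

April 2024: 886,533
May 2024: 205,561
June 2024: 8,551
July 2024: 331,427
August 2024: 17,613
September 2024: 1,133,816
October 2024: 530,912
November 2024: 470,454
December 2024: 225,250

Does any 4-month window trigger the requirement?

Yes

April 2024–July 2024: 886,533 + 205,561 + 8,551 + 331,427 = 1,432,072 (under)
May 2024–August 2024: 205,561 + 8,551 + 331,427 + 17,613 = 563,152 (under)
June 2024–September 2024: 8,551 + 331,427 + 17,613 + 1,133,816 = 1,491,407 (under)
July 2024–October 2024: 331,427 + 17,613 + 1,133,816 + 530,912 = 2,013,768 (under)
August 2024–November 2024: 17,613 + 1,133,816 + 530,912 + 470,454 = 2,152,795 (under)
September 2024–December 2024: 1,133,816 + 530,912 + 470,454 + 225,250 = 2,360,432 (over)
At least one window exceeds 2,230,000.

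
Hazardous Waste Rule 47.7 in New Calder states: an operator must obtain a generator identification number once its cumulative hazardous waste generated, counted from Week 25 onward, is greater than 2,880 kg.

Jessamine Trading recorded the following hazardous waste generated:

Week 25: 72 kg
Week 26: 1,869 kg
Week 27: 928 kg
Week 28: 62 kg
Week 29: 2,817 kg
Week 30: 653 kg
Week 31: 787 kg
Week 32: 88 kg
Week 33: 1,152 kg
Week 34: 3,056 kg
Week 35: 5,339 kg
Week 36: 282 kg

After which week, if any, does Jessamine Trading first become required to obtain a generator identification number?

Through Week 25: 72 kg
Through Week 26: 1,941 kg
Through Week 27: 2,869 kg
Through Week 28: 2,931 kg ← exceeds threshold

Week 28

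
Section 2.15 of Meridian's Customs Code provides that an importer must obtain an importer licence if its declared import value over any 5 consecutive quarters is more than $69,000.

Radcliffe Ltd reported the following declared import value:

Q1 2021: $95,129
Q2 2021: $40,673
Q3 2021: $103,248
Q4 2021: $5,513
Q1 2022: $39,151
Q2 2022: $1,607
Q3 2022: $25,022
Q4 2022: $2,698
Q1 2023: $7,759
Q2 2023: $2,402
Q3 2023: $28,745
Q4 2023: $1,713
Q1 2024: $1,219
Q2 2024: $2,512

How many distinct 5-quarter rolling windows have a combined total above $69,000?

Q1 2021–Q1 2022: $95,129 + $40,673 + $103,248 + $5,513 + $39,151 = $283,714 (over)
Q2 2021–Q2 2022: $40,673 + $103,248 + $5,513 + $39,151 + $1,607 = $190,192 (over)
Q3 2021–Q3 2022: $103,248 + $5,513 + $39,151 + $1,607 + $25,022 = $174,541 (over)
Q4 2021–Q4 2022: $5,513 + $39,151 + $1,607 + $25,022 + $2,698 = $73,991 (over)
Q1 2022–Q1 2023: $39,151 + $1,607 + $25,022 + $2,698 + $7,759 = $76,237 (over)
Q2 2022–Q2 2023: $1,607 + $25,022 + $2,698 + $7,759 + $2,402 = $39,488 (under)
Q3 2022–Q3 2023: $25,022 + $2,698 + $7,759 + $2,402 + $28,745 = $66,626 (under)
Q4 2022–Q4 2023: $2,698 + $7,759 + $2,402 + $28,745 + $1,713 = $43,317 (under)
Q1 2023–Q1 2024: $7,759 + $2,402 + $28,745 + $1,713 + $1,219 = $41,838 (under)
Q2 2023–Q2 2024: $2,402 + $28,745 + $1,713 + $1,219 + $2,512 = $36,591 (under)
5 windows exceed the threshold.

5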